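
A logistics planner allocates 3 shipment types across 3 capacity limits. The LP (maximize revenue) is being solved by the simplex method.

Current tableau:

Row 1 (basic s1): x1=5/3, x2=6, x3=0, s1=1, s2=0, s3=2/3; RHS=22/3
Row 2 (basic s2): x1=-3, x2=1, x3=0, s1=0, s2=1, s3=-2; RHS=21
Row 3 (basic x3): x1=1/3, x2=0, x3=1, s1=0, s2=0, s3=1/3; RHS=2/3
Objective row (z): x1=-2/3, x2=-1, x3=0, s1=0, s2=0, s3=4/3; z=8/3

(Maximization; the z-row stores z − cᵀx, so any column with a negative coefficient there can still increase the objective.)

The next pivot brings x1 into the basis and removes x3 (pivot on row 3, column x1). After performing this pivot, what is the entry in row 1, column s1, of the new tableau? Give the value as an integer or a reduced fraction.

1

Pivot element is row 3, column x1: 1/3.
Normalize row 3: new (row 3, s1) = 0/(1/3) = 0.
row 1 ← row 1 − (5/3)·(new row 3): 1 − (5/3)·0 = 1.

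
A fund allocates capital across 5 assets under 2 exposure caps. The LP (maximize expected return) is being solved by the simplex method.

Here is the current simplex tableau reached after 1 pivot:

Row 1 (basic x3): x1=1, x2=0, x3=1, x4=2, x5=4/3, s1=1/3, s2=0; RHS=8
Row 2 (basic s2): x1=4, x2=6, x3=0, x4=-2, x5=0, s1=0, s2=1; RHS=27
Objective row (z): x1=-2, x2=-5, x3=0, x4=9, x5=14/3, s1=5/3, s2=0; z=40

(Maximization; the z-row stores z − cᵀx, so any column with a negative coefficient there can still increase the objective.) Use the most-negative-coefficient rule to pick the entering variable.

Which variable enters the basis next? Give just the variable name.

x2

Objective-row coefficients: x1: -2, x2: -5, x3: 0, x4: 9, x5: 14/3, s1: 5/3, s2: 0.
The most negative is -5 in column x2, so x2 enters.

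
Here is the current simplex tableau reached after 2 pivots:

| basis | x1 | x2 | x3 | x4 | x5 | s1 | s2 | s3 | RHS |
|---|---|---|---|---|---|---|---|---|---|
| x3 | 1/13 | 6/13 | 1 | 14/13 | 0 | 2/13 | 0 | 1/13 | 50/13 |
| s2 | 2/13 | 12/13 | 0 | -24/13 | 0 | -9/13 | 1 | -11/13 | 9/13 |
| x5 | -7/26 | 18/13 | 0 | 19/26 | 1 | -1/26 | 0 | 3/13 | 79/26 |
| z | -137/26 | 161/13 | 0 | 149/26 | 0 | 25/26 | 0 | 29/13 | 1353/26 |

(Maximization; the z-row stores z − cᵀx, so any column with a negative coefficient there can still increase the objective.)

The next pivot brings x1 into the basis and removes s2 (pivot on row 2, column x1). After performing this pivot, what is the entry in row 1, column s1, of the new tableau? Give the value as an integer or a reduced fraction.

Pivot element is row 2, column x1: 2/13.
Normalize row 2: new (row 2, s1) = (-9/13)/(2/13) = -9/2.
row 1 ← row 1 − (1/13)·(new row 2): 2/13 − (1/13)·(-9/2) = 1/2.

1/2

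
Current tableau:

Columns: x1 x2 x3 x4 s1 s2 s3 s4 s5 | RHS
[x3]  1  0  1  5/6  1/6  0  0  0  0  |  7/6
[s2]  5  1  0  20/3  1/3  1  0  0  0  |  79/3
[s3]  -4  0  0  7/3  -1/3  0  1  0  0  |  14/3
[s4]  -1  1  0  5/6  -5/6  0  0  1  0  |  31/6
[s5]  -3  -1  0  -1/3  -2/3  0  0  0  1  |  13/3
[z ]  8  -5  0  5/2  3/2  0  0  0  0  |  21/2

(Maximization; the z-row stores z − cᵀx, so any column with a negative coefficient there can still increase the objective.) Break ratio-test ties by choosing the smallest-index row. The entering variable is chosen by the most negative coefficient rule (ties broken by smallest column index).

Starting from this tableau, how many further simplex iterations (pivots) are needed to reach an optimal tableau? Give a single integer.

2

pivot: x2 in, s4 out → z = 109/3
pivot: s1 in, x3 out → z = 55
No improving column remains; optimal.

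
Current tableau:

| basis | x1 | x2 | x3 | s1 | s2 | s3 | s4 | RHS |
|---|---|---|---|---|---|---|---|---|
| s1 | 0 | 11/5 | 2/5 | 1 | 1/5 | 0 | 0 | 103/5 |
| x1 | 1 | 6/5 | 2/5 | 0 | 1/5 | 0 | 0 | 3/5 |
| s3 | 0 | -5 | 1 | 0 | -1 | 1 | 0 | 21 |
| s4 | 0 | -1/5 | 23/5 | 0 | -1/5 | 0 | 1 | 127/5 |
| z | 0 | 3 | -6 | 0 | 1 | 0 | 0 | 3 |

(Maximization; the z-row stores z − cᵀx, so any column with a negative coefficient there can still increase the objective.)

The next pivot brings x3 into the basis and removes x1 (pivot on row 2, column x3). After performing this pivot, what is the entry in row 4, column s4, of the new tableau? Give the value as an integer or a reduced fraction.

Pivot element is row 2, column x3: 2/5.
Normalize row 2: new (row 2, s4) = 0/(2/5) = 0.
row 4 ← row 4 − (23/5)·(new row 2): 1 − (23/5)·0 = 1.

1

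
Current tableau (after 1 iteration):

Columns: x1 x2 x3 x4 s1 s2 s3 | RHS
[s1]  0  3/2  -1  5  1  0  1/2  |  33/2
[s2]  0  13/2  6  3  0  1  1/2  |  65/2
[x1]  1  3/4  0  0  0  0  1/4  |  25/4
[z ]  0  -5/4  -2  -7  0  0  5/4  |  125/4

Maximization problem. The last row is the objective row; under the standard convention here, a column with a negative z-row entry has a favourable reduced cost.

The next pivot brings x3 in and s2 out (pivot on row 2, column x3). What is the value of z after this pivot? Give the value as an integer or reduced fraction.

Minimum ratio for x3: (65/2)/6 = 65/12.
z changes by −(z-row coeff of x3)·ratio = −(-2)·(65/12) = 65/6.
New z = 125/4 + (65/6) = 505/12.

505/12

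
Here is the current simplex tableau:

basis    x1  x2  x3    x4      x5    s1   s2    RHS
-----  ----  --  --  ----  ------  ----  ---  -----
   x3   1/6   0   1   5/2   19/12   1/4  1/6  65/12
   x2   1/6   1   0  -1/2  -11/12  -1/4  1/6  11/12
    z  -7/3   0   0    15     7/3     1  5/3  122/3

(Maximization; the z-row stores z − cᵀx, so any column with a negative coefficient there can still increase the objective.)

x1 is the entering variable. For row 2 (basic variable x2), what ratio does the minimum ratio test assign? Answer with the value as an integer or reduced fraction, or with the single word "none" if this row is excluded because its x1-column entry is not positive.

Ratio = RHS / (x1 entry) = (11/12) / (1/6) = 11/2.

11/2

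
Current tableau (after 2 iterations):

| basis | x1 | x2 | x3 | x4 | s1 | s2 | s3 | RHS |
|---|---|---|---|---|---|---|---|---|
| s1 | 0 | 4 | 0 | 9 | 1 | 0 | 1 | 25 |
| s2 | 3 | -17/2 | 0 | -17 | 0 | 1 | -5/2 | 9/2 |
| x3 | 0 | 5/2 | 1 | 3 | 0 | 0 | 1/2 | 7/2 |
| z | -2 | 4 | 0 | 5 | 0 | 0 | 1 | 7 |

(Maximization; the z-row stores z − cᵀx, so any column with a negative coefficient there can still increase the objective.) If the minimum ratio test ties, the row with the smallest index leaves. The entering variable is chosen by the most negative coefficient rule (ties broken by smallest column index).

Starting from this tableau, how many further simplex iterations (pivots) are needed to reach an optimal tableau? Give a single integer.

2

pivot: x1 in, s2 out → z = 10
pivot: x4 in, x3 out → z = 313/18
No improving column remains; optimal.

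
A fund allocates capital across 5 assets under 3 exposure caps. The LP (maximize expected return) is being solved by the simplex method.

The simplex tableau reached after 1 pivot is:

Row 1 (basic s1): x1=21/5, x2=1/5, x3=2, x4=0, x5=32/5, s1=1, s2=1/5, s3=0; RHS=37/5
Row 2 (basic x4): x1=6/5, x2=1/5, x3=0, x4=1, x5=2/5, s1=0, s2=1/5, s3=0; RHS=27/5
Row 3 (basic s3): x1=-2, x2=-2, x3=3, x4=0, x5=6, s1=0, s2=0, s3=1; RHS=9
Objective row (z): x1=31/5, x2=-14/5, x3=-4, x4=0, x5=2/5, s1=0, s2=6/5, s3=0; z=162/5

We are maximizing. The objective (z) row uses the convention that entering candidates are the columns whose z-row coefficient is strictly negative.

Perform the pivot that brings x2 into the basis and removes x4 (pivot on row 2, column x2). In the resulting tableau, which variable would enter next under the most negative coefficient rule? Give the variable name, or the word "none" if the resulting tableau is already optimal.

x3

Pivot element 1/5. New z-row = old z-row − (-14/5)·(row 2/(1/5)).
Updated z-row coefficients: x1: 23, x2: 0, x3: -4, x4: 14, x5: 6, s1: 0, s2: 4, s3: 0.
The most negative is -4 in column x3, so x3 would enter next.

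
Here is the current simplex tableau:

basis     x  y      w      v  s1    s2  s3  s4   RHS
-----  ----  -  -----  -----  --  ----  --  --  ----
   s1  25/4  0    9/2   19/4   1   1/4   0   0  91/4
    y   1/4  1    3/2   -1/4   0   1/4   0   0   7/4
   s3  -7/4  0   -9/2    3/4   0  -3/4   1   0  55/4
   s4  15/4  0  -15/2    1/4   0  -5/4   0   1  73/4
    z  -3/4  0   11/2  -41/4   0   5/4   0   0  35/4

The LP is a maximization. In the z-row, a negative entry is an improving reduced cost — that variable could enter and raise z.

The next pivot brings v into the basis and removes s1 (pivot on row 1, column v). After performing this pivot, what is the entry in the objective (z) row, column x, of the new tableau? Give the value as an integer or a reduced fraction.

242/19

Pivot element is row 1, column v: 19/4.
Normalize row 1: new (row 1, x) = (25/4)/(19/4) = 25/19.
z-row ← z-row − (-41/4)·(new row 1): -3/4 − (-41/4)·(25/19) = 242/19.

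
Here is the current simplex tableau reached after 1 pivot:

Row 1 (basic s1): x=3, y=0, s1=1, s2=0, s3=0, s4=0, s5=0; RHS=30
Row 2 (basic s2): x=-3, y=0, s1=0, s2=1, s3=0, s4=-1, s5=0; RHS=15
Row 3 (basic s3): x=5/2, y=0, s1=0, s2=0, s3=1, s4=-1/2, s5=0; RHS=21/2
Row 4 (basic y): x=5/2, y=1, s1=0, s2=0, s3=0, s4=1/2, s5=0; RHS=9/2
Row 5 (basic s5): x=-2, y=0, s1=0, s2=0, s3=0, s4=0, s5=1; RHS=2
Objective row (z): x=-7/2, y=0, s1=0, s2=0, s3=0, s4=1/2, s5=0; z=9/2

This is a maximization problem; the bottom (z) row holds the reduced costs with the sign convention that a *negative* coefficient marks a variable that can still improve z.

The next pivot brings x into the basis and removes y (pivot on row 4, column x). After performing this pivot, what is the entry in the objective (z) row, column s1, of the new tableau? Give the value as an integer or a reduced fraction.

0

Pivot element is row 4, column x: 5/2.
Normalize row 4: new (row 4, s1) = 0/(5/2) = 0.
z-row ← z-row − (-7/2)·(new row 4): 0 − (-7/2)·0 = 0.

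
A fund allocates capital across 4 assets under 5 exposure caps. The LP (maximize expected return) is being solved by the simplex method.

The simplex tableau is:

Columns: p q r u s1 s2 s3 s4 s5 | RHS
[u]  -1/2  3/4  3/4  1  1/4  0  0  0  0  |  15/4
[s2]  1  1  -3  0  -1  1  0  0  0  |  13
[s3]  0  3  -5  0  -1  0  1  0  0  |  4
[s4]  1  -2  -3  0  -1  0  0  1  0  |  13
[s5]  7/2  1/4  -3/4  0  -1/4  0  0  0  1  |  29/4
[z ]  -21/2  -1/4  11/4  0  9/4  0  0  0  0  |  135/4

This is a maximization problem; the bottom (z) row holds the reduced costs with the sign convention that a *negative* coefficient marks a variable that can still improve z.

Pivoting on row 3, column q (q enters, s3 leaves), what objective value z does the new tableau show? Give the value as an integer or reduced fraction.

409/12

Minimum ratio for q: 4/3 = 4/3.
z changes by −(z-row coeff of q)·ratio = −(-1/4)·(4/3) = 1/3.
New z = 135/4 + (1/3) = 409/12.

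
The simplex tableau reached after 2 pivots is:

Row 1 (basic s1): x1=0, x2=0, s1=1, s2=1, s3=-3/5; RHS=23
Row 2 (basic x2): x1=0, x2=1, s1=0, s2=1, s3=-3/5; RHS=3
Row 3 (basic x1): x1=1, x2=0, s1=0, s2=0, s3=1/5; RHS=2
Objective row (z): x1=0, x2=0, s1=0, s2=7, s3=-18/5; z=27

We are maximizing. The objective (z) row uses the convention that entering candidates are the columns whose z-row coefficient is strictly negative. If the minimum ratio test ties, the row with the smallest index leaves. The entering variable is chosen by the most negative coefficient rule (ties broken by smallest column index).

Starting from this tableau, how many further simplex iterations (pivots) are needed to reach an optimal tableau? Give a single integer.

pivot: s3 in, x1 out → z = 63
No improving column remains; optimal.

1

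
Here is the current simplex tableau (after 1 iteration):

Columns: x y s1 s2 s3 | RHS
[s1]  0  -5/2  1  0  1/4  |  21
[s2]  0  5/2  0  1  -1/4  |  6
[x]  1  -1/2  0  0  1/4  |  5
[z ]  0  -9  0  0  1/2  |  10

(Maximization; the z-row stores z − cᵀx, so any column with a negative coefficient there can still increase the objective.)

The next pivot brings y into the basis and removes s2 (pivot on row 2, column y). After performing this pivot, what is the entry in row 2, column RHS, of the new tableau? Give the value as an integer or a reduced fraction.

Pivot element is row 2, column y: 5/2.
Normalize row 2: new (row 2, RHS) = 6/(5/2) = 12/5.
Row 2 is the pivot row, so the entry is 12/5.

12/5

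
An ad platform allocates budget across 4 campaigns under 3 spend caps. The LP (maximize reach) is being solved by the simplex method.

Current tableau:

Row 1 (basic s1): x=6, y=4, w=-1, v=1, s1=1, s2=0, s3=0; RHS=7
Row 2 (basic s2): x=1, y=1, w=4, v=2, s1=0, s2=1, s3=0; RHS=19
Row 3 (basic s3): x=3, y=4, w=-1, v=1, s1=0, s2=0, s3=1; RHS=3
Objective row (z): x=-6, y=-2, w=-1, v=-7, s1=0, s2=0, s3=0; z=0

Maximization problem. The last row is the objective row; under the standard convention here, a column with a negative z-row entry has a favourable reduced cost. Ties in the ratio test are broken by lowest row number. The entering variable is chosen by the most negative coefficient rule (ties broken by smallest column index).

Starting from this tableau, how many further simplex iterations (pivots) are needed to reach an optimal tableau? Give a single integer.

2

pivot: v in, s3 out → z = 21
pivot: w in, s2 out → z = 115/3
No improving column remains; optimal.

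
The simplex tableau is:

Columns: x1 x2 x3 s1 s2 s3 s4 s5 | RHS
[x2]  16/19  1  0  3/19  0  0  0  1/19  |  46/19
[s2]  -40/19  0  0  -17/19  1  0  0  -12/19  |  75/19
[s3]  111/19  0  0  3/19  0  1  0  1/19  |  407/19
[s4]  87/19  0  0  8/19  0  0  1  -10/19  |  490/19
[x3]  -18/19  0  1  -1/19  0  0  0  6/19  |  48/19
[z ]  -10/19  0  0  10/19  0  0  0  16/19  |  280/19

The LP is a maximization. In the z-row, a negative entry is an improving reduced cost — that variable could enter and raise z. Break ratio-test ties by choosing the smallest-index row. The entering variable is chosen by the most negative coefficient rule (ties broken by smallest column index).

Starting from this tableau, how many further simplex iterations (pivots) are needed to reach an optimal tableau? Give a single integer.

1

pivot: x1 in, x2 out → z = 65/4
No improving column remains; optimal.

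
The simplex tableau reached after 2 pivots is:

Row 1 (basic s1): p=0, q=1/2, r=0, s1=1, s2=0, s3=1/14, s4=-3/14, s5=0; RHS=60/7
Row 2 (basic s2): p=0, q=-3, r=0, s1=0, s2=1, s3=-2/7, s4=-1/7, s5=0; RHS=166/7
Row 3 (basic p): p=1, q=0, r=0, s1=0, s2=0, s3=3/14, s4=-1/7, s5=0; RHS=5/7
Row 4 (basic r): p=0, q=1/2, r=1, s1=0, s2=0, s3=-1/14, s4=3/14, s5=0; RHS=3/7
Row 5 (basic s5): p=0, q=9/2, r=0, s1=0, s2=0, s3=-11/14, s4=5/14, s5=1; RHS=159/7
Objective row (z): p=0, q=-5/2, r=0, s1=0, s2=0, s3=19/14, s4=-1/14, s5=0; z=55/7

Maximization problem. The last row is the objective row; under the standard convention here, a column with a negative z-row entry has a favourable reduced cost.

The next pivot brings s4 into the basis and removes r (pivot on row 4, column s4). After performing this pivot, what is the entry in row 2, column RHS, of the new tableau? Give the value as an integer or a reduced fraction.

24

Pivot element is row 4, column s4: 3/14.
Normalize row 4: new (row 4, RHS) = (3/7)/(3/14) = 2.
row 2 ← row 2 − (-1/7)·(new row 4): 166/7 − (-1/7)·2 = 24.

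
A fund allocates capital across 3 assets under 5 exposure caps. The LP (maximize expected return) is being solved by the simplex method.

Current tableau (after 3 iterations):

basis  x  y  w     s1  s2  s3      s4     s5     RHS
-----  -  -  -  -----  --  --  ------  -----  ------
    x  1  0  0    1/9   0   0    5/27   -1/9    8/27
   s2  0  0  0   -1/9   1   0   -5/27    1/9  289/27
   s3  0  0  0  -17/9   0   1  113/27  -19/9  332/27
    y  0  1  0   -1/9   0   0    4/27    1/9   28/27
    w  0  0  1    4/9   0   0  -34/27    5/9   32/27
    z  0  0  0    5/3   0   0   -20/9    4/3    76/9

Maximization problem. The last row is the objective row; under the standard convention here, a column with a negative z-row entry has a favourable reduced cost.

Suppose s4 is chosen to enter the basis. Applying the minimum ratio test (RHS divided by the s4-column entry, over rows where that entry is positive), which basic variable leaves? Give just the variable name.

Ratios: row 1 (x): (8/27)/(5/27) = 8/5; row 2 (s2): entry -5/27 ≤ 0, skip; row 3 (s3): (332/27)/(113/27) = 332/113; row 4 (y): (28/27)/(4/27) = 7; row 5 (w): entry -34/27 ≤ 0, skip.
Minimum ratio 8/5 is in the x row, so x leaves.

x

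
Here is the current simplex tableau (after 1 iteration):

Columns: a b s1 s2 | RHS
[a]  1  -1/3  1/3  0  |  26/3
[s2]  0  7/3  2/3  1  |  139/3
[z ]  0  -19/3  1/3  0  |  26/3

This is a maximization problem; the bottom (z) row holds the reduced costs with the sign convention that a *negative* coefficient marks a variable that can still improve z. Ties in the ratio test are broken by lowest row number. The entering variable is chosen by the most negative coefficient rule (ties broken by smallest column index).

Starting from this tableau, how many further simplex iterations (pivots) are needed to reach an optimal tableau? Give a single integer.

pivot: b in, s2 out → z = 941/7
No improving column remains; optimal.

1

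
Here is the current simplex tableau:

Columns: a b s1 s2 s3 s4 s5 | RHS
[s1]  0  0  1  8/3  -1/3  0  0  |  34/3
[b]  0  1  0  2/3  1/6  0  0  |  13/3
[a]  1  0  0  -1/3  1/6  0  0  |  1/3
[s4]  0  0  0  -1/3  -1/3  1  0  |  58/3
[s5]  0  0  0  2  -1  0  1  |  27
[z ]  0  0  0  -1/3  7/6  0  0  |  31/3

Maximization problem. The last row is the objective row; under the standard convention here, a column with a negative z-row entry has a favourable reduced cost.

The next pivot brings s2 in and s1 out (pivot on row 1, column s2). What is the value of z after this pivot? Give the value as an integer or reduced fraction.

47/4

Minimum ratio for s2: (34/3)/(8/3) = 17/4.
z changes by −(z-row coeff of s2)·ratio = −(-1/3)·(17/4) = 17/12.
New z = 31/3 + (17/12) = 47/4.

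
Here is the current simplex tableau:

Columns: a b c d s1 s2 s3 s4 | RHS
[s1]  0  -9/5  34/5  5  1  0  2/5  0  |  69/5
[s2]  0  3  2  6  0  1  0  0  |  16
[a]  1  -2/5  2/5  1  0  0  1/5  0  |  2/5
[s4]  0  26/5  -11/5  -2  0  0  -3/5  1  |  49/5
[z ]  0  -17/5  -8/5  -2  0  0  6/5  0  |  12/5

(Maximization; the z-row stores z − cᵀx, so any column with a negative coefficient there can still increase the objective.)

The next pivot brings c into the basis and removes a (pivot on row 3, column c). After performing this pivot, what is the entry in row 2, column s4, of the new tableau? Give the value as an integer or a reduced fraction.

0

Pivot element is row 3, column c: 2/5.
Normalize row 3: new (row 3, s4) = 0/(2/5) = 0.
row 2 ← row 2 − 2·(new row 3): 0 − 2·0 = 0.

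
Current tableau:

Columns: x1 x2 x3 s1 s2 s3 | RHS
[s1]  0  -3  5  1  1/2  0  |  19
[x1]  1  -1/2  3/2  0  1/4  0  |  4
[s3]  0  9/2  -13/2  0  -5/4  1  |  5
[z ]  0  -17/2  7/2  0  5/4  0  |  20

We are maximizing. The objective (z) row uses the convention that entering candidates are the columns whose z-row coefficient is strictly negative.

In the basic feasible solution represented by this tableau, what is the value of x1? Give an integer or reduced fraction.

x1 is basic (row 2); its value is the RHS of that row: 4.

4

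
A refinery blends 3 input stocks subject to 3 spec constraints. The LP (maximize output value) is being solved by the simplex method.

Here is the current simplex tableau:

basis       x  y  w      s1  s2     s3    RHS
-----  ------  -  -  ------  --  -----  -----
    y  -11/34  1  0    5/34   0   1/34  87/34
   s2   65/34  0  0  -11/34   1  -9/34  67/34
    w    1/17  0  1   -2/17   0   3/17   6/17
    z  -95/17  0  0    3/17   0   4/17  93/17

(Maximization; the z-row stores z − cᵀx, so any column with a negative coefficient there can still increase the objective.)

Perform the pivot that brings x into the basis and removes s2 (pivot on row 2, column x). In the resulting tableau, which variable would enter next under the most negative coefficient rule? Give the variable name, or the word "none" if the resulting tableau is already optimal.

s1

Pivot element 65/34. New z-row = old z-row − (-95/17)·(row 2/(65/34)).
Updated z-row coefficients: x: 0, y: 0, w: 0, s1: -10/13, s2: 38/13, s3: -7/13.
The most negative is -10/13 in column s1, so s1 would enter next.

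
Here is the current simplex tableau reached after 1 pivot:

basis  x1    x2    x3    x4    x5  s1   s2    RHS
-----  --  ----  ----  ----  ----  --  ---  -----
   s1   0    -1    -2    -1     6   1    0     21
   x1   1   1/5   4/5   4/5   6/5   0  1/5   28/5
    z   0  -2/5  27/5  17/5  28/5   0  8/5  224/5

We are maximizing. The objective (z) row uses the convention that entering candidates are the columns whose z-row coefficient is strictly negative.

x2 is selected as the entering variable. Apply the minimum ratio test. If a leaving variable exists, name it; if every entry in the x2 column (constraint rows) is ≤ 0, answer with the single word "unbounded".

Ratios: row 1 (s1): entry -1 ≤ 0, skip; row 2 (x1): (28/5)/(1/5) = 28.
Minimum ratio is in the x1 row, so x1 leaves.

x1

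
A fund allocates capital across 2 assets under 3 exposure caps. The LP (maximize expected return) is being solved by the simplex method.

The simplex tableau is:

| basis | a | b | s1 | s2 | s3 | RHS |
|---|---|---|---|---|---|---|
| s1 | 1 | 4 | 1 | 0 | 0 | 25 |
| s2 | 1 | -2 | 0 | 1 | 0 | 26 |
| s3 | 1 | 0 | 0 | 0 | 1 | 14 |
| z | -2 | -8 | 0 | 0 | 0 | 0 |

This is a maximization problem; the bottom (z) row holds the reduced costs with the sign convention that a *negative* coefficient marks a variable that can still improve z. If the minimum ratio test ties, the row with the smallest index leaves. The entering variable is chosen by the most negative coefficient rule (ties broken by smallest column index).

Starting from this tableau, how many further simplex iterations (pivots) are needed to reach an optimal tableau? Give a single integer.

1

pivot: b in, s1 out → z = 50
No improving column remains; optimal.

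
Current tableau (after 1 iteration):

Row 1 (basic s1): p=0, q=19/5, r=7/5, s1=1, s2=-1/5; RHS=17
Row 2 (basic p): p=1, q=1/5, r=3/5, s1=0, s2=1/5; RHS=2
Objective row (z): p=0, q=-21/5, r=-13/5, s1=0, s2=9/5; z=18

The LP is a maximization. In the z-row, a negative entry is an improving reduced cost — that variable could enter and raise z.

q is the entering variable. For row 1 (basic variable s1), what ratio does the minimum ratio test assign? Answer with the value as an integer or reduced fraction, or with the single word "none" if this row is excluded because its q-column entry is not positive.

85/19

Ratio = RHS / (q entry) = 17 / (19/5) = 85/19.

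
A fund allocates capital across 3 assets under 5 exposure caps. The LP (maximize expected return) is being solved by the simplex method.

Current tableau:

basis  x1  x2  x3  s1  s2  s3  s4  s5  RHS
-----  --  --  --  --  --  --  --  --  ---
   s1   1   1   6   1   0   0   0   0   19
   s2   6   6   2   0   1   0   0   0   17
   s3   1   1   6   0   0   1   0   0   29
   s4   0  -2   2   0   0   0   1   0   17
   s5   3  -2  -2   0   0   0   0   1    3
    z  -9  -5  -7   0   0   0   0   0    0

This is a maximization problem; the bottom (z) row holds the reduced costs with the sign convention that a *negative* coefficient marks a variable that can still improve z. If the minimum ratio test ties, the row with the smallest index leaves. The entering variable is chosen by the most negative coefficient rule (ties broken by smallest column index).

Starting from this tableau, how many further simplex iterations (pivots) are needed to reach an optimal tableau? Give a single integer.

3

pivot: x1 in, s5 out → z = 9
pivot: x3 in, s2 out → z = 197/6
pivot: s5 in, s1 out → z = 1255/34
No improving column remains; optimal.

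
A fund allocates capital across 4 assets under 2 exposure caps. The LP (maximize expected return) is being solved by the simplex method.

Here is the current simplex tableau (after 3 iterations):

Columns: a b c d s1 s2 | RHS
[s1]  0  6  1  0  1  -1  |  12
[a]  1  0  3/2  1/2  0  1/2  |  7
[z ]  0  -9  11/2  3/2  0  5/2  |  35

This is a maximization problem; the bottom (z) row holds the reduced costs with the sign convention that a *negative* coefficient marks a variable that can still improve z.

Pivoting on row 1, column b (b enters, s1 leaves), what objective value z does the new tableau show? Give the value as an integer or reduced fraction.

Minimum ratio for b: 12/6 = 2.
z changes by −(z-row coeff of b)·ratio = −(-9)·2 = 18.
New z = 35 + 18 = 53.

53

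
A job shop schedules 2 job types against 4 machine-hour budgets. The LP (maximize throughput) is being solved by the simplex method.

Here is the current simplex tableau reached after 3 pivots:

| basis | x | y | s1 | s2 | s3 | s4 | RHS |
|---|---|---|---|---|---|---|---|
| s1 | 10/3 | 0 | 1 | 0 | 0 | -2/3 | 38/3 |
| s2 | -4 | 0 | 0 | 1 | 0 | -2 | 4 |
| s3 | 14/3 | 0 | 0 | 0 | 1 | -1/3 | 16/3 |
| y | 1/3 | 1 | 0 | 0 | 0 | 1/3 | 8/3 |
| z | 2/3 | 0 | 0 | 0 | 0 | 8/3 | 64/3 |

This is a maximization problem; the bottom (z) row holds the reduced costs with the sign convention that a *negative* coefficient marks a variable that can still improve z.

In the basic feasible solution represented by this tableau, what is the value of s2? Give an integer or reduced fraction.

s2 is basic (row 2); its value is the RHS of that row: 4.

4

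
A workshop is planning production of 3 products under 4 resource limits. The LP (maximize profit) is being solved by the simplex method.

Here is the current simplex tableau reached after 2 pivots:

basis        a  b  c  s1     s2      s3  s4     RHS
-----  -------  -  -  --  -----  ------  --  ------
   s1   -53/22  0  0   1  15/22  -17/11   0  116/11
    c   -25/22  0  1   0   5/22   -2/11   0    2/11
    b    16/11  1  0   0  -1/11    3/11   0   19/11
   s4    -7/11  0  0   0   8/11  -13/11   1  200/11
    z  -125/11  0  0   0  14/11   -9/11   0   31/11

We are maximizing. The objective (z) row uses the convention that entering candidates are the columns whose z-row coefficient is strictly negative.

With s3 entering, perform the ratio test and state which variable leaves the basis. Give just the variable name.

b

Ratios: row 1 (s1): entry -17/11 ≤ 0, skip; row 2 (c): entry -2/11 ≤ 0, skip; row 3 (b): (19/11)/(3/11) = 19/3; row 4 (s4): entry -13/11 ≤ 0, skip.
Minimum ratio 19/3 is in the b row, so b leaves.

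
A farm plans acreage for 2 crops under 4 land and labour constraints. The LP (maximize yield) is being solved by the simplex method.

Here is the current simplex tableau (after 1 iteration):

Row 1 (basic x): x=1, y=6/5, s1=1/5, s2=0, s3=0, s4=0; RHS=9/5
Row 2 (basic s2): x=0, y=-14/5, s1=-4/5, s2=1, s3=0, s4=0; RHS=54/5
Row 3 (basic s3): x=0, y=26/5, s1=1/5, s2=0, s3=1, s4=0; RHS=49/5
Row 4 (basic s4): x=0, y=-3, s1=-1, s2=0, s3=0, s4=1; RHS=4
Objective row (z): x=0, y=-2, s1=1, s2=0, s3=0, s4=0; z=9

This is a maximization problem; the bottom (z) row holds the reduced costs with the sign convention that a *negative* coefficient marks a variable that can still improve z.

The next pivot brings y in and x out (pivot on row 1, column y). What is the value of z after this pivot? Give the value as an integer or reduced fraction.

12

Minimum ratio for y: (9/5)/(6/5) = 3/2.
z changes by −(z-row coeff of y)·ratio = −(-2)·(3/2) = 3.
New z = 9 + 3 = 12.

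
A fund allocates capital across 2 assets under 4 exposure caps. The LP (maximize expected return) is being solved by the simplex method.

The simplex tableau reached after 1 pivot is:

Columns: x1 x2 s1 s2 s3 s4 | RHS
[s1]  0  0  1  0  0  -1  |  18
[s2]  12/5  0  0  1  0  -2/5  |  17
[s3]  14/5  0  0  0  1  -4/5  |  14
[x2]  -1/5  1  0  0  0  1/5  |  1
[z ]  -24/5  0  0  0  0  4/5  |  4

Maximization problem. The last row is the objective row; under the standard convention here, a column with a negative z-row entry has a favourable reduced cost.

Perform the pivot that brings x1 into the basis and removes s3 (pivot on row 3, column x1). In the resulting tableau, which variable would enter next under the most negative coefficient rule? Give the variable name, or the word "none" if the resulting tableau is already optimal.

Pivot element 14/5. New z-row = old z-row − (-24/5)·(row 3/(14/5)).
Updated z-row coefficients: x1: 0, x2: 0, s1: 0, s2: 0, s3: 12/7, s4: -4/7.
The most negative is -4/7 in column s4, so s4 would enter next.

s4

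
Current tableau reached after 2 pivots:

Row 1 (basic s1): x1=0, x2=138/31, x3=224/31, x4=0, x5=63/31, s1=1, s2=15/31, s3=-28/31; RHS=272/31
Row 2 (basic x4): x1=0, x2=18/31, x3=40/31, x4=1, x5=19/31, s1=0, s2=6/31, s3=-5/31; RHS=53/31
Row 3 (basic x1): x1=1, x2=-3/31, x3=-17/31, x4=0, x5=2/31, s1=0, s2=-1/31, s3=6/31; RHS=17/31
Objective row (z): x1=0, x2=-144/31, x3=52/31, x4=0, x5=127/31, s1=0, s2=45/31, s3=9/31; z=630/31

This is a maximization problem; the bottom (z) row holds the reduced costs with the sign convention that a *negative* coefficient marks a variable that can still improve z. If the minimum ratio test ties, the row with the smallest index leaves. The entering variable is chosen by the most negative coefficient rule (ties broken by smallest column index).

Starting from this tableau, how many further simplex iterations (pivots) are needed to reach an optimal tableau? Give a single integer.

2

pivot: x2 in, s1 out → z = 678/23
pivot: s3 in, x1 out → z = 129/4
No improving column remains; optimal.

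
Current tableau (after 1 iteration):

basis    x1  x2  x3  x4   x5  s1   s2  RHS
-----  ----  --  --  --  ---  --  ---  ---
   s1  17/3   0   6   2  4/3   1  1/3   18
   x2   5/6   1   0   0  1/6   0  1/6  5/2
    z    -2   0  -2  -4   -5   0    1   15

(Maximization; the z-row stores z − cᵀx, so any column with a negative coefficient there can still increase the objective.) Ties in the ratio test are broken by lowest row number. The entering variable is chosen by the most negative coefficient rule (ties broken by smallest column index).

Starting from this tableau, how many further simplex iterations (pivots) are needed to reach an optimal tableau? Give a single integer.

1

pivot: x5 in, s1 out → z = 165/2
No improving column remains; optimal.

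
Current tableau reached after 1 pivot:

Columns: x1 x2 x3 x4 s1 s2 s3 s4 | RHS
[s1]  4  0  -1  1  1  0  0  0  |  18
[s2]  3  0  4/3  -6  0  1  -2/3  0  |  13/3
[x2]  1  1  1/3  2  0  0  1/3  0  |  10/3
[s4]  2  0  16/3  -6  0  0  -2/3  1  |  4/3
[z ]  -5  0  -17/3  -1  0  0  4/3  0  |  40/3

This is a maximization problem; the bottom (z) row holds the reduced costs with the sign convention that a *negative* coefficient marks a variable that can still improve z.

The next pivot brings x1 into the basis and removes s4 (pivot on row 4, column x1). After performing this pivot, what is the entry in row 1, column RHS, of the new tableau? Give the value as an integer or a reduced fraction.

Pivot element is row 4, column x1: 2.
Normalize row 4: new (row 4, RHS) = (4/3)/2 = 2/3.
row 1 ← row 1 − 4·(new row 4): 18 − 4·(2/3) = 46/3.

46/3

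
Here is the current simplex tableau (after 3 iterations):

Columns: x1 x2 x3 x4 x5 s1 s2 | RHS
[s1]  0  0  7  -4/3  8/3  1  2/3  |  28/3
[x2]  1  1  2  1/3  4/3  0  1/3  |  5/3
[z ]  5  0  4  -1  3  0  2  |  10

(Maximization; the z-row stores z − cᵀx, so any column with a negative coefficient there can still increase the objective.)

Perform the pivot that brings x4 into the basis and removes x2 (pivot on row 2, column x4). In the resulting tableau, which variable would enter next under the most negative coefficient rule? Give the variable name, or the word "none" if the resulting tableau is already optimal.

none

Pivot element 1/3. New z-row = old z-row − (-1)·(row 2/(1/3)).
Updated z-row coefficients: x1: 8, x2: 3, x3: 10, x4: 0, x5: 7, s1: 0, s2: 3.
No coefficient is strictly negative; the tableau after this pivot is optimal.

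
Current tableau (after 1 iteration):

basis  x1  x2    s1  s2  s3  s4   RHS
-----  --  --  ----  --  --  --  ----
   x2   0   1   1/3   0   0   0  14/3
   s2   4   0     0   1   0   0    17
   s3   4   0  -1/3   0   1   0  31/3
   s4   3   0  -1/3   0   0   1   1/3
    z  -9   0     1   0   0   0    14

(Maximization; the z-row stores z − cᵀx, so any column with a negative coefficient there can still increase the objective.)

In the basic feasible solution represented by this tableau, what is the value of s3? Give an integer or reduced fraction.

31/3

s3 is basic (row 3); its value is the RHS of that row: 31/3.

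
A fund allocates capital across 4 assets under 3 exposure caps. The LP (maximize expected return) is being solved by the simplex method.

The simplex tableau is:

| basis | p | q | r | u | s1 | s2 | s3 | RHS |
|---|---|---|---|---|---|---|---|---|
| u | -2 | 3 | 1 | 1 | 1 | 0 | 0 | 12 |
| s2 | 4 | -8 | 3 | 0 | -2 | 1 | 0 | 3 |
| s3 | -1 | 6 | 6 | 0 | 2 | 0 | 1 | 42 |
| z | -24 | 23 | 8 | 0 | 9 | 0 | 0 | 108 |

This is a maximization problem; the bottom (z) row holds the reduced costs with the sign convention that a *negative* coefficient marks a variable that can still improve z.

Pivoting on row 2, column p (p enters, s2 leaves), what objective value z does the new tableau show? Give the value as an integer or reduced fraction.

126

Minimum ratio for p: 3/4 = 3/4.
z changes by −(z-row coeff of p)·ratio = −(-24)·(3/4) = 18.
New z = 108 + 18 = 126.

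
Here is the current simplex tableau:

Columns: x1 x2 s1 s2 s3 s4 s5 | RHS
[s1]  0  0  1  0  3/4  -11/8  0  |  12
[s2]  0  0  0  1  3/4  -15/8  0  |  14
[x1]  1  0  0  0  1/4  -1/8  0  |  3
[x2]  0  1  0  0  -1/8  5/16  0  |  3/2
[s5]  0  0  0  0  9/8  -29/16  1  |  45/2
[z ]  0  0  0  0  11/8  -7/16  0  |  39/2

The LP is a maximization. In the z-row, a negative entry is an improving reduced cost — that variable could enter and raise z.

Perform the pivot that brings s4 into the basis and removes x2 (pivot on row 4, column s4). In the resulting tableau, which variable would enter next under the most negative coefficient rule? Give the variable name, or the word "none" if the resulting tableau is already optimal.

Pivot element 5/16. New z-row = old z-row − (-7/16)·(row 4/(5/16)).
Updated z-row coefficients: x1: 0, x2: 7/5, s1: 0, s2: 0, s3: 6/5, s4: 0, s5: 0.
No coefficient is strictly negative; the tableau after this pivot is optimal.

none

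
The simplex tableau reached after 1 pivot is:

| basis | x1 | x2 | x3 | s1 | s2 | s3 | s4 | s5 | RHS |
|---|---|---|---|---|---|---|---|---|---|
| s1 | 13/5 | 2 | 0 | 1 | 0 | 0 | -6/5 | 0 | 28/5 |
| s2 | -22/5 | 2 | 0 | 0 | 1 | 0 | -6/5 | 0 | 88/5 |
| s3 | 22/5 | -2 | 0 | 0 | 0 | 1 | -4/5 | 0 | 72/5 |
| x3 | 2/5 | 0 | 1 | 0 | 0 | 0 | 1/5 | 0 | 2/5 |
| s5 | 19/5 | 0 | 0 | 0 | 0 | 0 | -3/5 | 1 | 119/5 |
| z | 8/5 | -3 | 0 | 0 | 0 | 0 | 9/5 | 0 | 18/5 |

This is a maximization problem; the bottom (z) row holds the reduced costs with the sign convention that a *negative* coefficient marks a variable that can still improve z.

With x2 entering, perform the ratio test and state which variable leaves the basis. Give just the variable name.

s1

Ratios: row 1 (s1): (28/5)/2 = 14/5; row 2 (s2): (88/5)/2 = 44/5; row 3 (s3): entry -2 ≤ 0, skip; row 4 (x3): entry 0 ≤ 0, skip; row 5 (s5): entry 0 ≤ 0, skip.
Minimum ratio 14/5 is in the s1 row, so s1 leaves.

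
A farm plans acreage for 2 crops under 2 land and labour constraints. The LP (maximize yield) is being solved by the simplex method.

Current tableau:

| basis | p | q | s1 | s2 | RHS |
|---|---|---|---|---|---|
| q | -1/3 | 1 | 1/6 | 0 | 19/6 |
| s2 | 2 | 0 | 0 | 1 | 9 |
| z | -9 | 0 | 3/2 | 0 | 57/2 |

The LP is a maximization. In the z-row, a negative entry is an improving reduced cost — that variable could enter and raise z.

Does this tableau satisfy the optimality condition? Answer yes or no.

Column p has objective-row coefficient -9, which is negative; an improving pivot exists, so not yet optimal.

no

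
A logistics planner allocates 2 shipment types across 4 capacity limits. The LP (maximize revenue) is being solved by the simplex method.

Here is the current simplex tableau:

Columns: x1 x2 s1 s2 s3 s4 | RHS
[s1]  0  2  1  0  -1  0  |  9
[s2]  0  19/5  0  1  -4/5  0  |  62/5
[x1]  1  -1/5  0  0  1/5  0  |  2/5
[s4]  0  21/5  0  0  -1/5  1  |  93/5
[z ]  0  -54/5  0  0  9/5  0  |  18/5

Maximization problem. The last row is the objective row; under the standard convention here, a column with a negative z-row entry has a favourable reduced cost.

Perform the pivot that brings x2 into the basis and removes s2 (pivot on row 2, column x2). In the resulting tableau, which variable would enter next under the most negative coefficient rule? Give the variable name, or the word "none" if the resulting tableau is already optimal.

Pivot element 19/5. New z-row = old z-row − (-54/5)·(row 2/(19/5)).
Updated z-row coefficients: x1: 0, x2: 0, s1: 0, s2: 54/19, s3: -9/19, s4: 0.
The most negative is -9/19 in column s3, so s3 would enter next.

s3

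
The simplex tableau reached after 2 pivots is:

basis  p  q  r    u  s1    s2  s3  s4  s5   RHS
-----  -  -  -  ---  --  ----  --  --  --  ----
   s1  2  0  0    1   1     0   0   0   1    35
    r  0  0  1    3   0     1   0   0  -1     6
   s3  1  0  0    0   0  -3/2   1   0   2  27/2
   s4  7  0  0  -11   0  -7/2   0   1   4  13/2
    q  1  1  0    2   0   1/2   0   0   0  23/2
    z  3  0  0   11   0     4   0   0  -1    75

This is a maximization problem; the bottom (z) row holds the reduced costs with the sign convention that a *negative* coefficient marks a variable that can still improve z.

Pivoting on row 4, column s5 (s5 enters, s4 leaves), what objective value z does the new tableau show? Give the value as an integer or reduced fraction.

613/8

Minimum ratio for s5: (13/2)/4 = 13/8.
z changes by −(z-row coeff of s5)·ratio = −(-1)·(13/8) = 13/8.
New z = 75 + (13/8) = 613/8.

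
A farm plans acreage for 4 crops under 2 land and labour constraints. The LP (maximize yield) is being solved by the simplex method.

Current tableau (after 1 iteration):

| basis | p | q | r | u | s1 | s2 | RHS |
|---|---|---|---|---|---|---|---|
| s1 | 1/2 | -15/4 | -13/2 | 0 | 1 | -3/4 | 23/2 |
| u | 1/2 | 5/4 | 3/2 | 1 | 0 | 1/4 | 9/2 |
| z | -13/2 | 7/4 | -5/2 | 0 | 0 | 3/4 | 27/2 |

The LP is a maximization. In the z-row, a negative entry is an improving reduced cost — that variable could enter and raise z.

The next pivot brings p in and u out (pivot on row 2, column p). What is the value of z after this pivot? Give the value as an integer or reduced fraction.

Minimum ratio for p: (9/2)/(1/2) = 9.
z changes by −(z-row coeff of p)·ratio = −(-13/2)·9 = 117/2.
New z = 27/2 + (117/2) = 72.

72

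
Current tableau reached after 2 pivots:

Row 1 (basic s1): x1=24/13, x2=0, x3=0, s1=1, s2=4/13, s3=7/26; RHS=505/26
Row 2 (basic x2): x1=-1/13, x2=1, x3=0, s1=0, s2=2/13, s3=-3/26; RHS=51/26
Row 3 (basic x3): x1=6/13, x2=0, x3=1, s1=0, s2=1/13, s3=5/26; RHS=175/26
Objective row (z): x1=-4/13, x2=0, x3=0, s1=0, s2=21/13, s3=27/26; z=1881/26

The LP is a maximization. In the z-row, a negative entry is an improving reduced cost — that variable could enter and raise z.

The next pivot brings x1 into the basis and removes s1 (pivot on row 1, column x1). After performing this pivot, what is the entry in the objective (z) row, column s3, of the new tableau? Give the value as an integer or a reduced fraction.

13/12

Pivot element is row 1, column x1: 24/13.
Normalize row 1: new (row 1, s3) = (7/26)/(24/13) = 7/48.
z-row ← z-row − (-4/13)·(new row 1): 27/26 − (-4/13)·(7/48) = 13/12.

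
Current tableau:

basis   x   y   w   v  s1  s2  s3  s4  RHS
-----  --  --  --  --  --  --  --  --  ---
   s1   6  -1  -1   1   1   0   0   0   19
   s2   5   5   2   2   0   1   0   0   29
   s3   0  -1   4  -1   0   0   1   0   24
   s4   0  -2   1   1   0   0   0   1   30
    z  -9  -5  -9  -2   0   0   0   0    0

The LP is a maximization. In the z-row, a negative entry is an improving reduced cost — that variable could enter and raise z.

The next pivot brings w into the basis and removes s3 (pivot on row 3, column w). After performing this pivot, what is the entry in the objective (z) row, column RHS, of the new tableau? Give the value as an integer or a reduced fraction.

Pivot element is row 3, column w: 4.
Normalize row 3: new (row 3, RHS) = 24/4 = 6.
z-row ← z-row − (-9)·(new row 3): 0 − (-9)·6 = 54.

54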